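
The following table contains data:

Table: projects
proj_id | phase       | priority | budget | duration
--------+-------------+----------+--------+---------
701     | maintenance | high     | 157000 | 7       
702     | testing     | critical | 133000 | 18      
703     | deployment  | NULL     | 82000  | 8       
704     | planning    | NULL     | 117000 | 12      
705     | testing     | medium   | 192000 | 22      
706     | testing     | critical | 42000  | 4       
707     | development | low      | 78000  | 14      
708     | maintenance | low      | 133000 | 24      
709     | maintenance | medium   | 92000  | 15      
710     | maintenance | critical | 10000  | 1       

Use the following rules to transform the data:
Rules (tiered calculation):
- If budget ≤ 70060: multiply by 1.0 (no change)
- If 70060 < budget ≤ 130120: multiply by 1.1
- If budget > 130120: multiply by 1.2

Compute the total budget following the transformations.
1195900.0

Step 1: Tier 1 (budget ≤ 70060): 2 records, sum = 52000 × 1.0 = 52000.0
Step 2: Tier 2 (70060 < budget ≤ 130120): 4 records, sum = 369000 × 1.1 = 405900.0
Step 3: Tier 3 (budget > 130120): 4 records, sum = 615000 × 1.2 = 738000.0
Step 4: Final sum = 52000.0 + 405900.0 + 738000.0 = 1195900.0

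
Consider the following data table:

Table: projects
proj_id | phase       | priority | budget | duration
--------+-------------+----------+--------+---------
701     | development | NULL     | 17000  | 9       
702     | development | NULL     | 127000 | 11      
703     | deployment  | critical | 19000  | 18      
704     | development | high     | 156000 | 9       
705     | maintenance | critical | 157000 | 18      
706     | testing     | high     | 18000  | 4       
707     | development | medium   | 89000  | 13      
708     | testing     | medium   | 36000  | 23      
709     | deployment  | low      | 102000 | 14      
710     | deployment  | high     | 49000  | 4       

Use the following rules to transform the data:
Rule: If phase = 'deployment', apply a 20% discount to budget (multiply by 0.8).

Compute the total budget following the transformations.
736000.0

Step 1: Records with phase = 'deployment' have total budget = 170000
Step 2: Apply multiplier: 170000 × 0.8 = 136000.0
Step 3: Other records total: 600000
Step 4: Final sum = 136000.0 + 600000 = 736000.0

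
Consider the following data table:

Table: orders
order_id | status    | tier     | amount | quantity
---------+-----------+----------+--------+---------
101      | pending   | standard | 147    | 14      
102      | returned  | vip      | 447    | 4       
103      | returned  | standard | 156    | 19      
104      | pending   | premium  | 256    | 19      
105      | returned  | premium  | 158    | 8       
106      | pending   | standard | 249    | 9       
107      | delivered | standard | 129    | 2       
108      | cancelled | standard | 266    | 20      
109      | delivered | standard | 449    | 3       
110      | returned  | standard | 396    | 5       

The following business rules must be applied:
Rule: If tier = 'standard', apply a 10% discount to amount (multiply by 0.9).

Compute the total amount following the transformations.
2473.8

Step 1: Records with tier = 'standard' have total amount = 1792
Step 2: Apply multiplier: 1792 × 0.9 = 1612.8
Step 3: Other records total: 861
Step 4: Final sum = 1612.8 + 861 = 2473.8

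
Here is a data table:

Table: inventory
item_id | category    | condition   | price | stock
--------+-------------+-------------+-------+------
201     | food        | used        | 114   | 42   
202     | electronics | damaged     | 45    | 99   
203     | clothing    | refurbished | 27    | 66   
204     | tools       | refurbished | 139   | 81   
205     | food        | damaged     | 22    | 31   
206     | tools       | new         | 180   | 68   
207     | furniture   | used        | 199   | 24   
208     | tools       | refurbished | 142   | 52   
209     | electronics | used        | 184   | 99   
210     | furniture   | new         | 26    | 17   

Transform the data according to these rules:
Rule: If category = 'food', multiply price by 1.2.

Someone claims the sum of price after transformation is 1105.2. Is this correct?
Yes, the result is correct.

Step 1: Calculate the correct sum after transformation
Step 2: Apply multiplier 1.2 to records where category = 'food'
Step 3: Correct result = 1105.2
Step 4: Claimed result = 1105.2
Step 5: 1105.2 = 1105.2 ✓
Conclusion: The claimed result is correct.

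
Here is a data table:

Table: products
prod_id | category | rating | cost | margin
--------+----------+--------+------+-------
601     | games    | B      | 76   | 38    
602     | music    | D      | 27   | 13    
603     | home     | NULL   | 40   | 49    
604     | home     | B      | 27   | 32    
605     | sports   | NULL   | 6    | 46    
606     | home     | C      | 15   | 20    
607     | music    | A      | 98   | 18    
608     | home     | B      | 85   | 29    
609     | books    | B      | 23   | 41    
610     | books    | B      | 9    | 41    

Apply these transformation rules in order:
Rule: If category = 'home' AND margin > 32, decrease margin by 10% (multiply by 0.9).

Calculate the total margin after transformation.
322.1

Step 1: Find records where category = 'home' AND margin > 32
Step 2: 1 records match, summing to 49
Step 3: After multiplier: 49 × 0.9 = 44.1
Step 4: Unaffected records sum: 278
Step 5: Final sum = 44.1 + 278 = 322.1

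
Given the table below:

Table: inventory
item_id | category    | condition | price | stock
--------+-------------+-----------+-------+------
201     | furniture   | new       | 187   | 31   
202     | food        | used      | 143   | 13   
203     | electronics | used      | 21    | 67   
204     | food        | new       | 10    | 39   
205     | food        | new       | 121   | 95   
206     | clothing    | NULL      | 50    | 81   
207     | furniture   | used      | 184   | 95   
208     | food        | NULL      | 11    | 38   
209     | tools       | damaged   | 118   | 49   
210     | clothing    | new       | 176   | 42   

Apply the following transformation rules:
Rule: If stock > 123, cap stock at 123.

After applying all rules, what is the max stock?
95

Step 1: Original maximum stock = 95
Step 2: Check cap of 123 against maximum
Step 3: No records exceed the cap (max 95 <= cap 123), so no capping applies
Step 4: Maximum after transformation = 95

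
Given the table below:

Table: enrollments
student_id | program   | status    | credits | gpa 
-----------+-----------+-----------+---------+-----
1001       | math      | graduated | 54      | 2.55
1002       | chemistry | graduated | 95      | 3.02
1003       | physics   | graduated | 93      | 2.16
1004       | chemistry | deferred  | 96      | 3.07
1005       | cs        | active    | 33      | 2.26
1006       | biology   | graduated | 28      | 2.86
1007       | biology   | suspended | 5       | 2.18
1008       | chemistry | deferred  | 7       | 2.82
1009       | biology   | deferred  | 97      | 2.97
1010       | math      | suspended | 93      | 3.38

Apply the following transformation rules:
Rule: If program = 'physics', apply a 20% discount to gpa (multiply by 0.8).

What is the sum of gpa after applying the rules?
26.84

Step 1: Records with program = 'physics' have total gpa = 2.16
Step 2: Apply multiplier: 2.16 × 0.8 = 1.73
Step 3: Other records total: 25.11
Step 4: Final sum = 1.73 + 25.11 = 26.84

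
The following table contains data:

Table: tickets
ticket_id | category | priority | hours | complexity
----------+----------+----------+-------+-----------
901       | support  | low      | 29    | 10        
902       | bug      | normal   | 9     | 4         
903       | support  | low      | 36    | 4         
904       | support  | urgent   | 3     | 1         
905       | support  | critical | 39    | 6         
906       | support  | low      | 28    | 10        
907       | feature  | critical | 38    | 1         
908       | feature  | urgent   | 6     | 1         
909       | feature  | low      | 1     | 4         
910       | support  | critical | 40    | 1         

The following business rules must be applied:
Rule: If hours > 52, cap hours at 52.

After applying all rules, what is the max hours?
40

Step 1: Original maximum hours = 40
Step 2: Check cap of 52 against maximum
Step 3: No records exceed the cap (max 40 <= cap 52), so no capping applies
Step 4: Maximum after transformation = 40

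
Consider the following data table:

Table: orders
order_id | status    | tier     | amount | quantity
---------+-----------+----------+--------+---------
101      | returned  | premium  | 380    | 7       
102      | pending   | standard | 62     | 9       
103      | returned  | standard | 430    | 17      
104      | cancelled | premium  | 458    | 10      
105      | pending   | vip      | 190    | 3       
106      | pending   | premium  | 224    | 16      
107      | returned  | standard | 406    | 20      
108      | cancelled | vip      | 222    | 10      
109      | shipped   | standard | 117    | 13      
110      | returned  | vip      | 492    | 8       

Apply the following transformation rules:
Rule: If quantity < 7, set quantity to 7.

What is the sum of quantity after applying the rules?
117

Step 1: 1 records have quantity < 7
Step 2: These records originally summed to 3
Step 3: After setting to minimum: 1 × 7 = 7
Step 4: Unaffected records sum: 110
Step 5: Final sum = 7 + 110 = 117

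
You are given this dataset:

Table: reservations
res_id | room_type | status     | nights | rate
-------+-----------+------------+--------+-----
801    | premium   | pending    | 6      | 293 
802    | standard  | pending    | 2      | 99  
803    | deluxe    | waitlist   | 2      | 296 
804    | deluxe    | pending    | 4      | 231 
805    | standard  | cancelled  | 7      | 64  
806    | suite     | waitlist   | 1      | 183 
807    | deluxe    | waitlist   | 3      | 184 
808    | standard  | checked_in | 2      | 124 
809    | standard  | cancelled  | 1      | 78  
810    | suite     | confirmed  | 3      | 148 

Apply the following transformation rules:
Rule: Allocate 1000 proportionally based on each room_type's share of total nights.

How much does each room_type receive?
deluxe: 290.32, premium: 193.55, standard: 387.1, suite: 129.03

Step 1: Calculate total nights = 31
Step 2: Calculate each room_type's proportion:
  deluxe: 9/31 = 29.03% → 290.32
  premium: 6/31 = 19.35% → 193.55
  standard: 12/31 = 38.71% → 387.1
  suite: 4/31 = 12.90% → 129.03
Step 3: Verify: sum of allocations ≈ 1000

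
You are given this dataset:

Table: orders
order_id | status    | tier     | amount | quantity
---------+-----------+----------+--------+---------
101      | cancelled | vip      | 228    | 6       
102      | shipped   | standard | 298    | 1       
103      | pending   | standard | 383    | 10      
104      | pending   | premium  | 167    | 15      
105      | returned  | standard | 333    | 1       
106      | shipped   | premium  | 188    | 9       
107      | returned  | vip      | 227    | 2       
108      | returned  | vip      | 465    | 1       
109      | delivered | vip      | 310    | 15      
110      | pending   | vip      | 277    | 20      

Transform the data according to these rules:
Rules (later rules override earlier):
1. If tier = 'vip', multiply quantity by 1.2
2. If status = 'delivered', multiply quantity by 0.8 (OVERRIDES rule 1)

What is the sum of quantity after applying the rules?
82.8

Step 1: Rule 2 takes priority for records with status = 'delivered'
  - 1 records: 15 × 0.8 = 12.0
Step 2: Rule 1 applies to remaining records with tier = 'vip'
  - 4 records: 29 × 1.2 = 34.8
Step 3: Other records unchanged: 36
Step 4: Final sum = 12.0 + 34.8 + 36 = 82.8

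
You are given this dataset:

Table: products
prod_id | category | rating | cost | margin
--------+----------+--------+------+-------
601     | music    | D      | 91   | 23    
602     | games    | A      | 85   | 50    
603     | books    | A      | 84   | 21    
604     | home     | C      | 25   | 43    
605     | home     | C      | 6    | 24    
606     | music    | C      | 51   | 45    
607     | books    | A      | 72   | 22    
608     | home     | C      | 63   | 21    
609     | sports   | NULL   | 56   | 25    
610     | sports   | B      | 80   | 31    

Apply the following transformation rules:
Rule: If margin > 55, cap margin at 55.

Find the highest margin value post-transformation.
50

Step 1: Original maximum margin = 50
Step 2: Check cap of 55 against maximum
Step 3: No records exceed the cap (max 50 <= cap 55), so no capping applies
Step 4: Maximum after transformation = 50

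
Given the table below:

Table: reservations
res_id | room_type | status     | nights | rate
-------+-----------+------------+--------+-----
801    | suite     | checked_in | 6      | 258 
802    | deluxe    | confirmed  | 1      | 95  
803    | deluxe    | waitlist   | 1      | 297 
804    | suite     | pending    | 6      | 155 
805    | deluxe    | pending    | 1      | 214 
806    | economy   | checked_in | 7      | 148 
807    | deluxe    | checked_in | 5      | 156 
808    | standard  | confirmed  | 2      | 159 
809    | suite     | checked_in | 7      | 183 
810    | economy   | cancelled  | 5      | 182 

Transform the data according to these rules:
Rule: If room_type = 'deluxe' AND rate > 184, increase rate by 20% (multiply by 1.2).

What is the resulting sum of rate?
1949.2

Step 1: Find records where room_type = 'deluxe' AND rate > 184
Step 2: 2 records match, summing to 511
Step 3: After multiplier: 511 × 1.2 = 613.2
Step 4: Unaffected records sum: 1336
Step 5: Final sum = 613.2 + 1336 = 1949.2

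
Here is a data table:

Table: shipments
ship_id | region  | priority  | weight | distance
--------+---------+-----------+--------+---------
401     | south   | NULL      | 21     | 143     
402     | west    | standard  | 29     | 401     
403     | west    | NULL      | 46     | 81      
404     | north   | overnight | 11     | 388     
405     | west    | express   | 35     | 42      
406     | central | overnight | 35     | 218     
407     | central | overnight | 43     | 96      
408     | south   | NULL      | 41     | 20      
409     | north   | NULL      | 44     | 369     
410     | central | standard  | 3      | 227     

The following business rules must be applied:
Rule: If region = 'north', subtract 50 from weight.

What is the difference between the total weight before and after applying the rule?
100

Step 1: Original sum of weight = 308
Step 2: 2 records have region = 'north'
Step 3: Each affected record changes by -50
Step 4: Total change = 2 × -50 = -100
Step 5: New sum = 308 + -100 = 208
Step 6: Difference = |208 - 308| = 100
        (Sum decreased by 100)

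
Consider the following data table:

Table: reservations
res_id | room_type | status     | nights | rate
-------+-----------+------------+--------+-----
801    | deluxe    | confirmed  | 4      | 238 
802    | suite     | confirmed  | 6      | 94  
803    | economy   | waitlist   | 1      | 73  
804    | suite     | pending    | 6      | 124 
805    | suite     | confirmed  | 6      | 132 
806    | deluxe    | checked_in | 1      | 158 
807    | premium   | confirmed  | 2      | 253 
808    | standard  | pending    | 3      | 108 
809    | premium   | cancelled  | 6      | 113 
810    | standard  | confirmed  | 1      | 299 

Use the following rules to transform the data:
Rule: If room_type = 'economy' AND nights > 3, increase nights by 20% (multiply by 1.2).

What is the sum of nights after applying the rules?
36

Step 1: Find records where room_type = 'economy' AND nights > 3
Step 2: 0 records match, summing to 0
Step 3: After multiplier: 0 × 1.2 = 0.0
Step 4: Unaffected records sum: 36
Step 5: Final sum = 0.0 + 36 = 36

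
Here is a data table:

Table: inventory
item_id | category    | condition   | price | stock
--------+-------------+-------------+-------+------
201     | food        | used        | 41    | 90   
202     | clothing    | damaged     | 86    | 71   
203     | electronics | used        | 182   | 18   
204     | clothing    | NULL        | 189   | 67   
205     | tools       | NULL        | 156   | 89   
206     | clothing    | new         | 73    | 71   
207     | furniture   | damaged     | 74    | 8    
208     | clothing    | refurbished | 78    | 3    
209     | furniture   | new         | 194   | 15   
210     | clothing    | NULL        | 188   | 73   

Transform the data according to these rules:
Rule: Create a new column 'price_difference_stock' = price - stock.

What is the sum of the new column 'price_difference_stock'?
756

Step 1: For each record, compute price - stock
Example calculations:
  41 - 90 = -49
  86 - 71 = 15
  182 - 18 = 164
  ...
Step 2: Sum all derived values
Step 3: Total = 756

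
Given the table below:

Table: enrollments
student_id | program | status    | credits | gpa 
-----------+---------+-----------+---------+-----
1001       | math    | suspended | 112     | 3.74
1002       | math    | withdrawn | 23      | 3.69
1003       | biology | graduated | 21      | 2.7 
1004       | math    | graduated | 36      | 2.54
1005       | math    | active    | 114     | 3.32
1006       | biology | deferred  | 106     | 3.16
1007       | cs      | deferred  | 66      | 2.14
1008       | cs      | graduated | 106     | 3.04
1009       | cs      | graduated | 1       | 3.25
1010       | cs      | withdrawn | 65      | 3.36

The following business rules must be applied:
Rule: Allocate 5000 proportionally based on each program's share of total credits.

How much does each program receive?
biology: 976.92, cs: 1830.77, math: 2192.31

Step 1: Calculate total credits = 650
Step 2: Calculate each program's proportion:
  biology: 127/650 = 19.54% → 976.92
  cs: 238/650 = 36.62% → 1830.77
  math: 285/650 = 43.85% → 2192.31
Step 3: Verify: sum of allocations ≈ 5000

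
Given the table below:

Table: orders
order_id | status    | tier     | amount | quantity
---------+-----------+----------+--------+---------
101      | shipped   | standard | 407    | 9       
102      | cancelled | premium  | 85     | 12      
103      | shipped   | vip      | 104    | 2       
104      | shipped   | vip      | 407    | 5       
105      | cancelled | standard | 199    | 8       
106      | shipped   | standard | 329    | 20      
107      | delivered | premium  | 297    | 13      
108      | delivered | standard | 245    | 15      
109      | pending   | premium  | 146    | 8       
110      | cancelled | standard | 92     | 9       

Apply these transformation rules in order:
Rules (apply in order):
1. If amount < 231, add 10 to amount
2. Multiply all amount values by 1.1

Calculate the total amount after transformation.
2597.1

Step 1: Apply Rule 1 - Add 10 to records with amount < 231
  - 5 records affected: 626 + (5 × 10) = 676
  - Unaffected records: 1685
  - Sum after Rule 1: 2361
Step 2: Apply Rule 2 - Multiply all by 1.1
  - 2361 × 1.1 = 2597.1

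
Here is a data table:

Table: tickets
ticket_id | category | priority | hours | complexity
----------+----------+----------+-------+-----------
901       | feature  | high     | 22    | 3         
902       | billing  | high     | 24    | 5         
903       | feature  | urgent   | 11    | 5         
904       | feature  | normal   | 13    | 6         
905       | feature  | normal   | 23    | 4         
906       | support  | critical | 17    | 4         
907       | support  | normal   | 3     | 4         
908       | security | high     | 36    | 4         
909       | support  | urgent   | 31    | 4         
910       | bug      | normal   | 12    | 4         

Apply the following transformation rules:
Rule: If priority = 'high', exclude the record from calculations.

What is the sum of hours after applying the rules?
110

Step 1: Identify records where priority = 'high'
Step 2: The excluded records sum to 82
Step 3: Original total hours = 192
Step 4: Remaining total = 192 - 82 = 110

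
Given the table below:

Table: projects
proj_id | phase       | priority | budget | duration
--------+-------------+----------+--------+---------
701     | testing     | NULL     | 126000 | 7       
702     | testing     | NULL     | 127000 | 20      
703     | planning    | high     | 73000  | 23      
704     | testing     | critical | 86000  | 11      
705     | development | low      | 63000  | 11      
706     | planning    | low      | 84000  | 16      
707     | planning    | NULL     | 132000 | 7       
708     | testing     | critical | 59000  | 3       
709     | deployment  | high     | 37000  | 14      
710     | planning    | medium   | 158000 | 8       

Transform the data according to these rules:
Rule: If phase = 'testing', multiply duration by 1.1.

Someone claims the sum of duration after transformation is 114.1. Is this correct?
No, the correct result is 124.1.

Step 1: Calculate the correct sum after transformation
Step 2: Apply multiplier 1.1 to records where phase = 'testing'
Step 3: Correct result = 124.1
Step 4: Claimed result = 114.1
Step 5: 124.1 ≠ 114.1
Conclusion: The claimed result is incorrect. The correct answer is 124.1.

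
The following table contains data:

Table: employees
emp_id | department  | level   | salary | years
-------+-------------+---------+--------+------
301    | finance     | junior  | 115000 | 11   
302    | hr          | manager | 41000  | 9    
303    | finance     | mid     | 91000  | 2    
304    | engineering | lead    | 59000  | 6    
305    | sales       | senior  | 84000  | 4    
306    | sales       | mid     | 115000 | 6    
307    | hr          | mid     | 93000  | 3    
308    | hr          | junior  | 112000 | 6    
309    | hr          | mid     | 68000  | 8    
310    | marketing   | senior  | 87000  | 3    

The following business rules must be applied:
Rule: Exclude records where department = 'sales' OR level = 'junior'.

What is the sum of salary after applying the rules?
439000

Step 1: Find records where department = 'sales' OR level = 'junior'
Step 2: 4 records match, summing to 426000
Step 3: Original sum: 865000
Step 4: Remaining sum = 865000 - 426000 = 439000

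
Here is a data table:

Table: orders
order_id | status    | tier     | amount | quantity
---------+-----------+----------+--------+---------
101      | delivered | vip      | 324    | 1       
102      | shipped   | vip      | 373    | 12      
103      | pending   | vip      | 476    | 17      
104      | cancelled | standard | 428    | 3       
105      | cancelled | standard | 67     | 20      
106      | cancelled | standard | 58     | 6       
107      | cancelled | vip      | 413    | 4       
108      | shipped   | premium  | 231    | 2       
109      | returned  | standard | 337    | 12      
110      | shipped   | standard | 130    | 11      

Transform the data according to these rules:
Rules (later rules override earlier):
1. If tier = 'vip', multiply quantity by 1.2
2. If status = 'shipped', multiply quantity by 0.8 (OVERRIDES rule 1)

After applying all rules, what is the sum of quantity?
87.4

Step 1: Rule 2 takes priority for records with status = 'shipped'
  - 3 records: 25 × 0.8 = 20.0
Step 2: Rule 1 applies to remaining records with tier = 'vip'
  - 3 records: 22 × 1.2 = 26.4
Step 3: Other records unchanged: 41
Step 4: Final sum = 20.0 + 26.4 + 41 = 87.4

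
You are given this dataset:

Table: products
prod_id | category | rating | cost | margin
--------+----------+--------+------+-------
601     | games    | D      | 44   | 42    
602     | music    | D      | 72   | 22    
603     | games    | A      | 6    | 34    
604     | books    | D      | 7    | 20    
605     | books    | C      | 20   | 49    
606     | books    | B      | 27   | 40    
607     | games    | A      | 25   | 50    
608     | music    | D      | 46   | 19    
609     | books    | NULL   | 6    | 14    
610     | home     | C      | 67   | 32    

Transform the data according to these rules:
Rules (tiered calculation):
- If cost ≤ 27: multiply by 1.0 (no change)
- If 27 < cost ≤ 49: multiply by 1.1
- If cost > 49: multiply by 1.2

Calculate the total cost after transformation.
356.8

Step 1: Tier 1 (cost ≤ 27): 6 records, sum = 91 × 1.0 = 91.0
Step 2: Tier 2 (27 < cost ≤ 49): 2 records, sum = 90 × 1.1 = 99.0
Step 3: Tier 3 (cost > 49): 2 records, sum = 139 × 1.2 = 166.8
Step 4: Final sum = 91.0 + 99.0 + 166.8 = 356.8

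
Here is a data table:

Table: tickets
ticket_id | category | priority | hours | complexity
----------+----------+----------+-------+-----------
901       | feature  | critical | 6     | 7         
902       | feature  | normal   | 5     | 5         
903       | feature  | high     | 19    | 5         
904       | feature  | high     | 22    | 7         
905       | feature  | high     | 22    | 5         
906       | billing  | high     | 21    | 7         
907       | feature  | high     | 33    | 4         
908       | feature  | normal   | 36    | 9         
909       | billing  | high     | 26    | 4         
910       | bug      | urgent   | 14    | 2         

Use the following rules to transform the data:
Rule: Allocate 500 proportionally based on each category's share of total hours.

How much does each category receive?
billing: 115.2, bug: 34.31, feature: 350.49

Step 1: Calculate total hours = 204
Step 2: Calculate each category's proportion:
  billing: 47/204 = 23.04% → 115.2
  bug: 14/204 = 6.86% → 34.31
  feature: 143/204 = 70.10% → 350.49
Step 3: Verify: sum of allocations ≈ 500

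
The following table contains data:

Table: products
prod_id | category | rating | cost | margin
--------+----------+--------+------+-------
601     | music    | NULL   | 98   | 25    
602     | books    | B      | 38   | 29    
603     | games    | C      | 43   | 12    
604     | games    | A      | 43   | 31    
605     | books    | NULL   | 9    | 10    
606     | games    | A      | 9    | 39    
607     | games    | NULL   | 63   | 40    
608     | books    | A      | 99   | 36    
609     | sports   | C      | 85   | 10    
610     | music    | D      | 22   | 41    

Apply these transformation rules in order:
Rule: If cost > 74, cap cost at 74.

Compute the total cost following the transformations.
449

Step 1: 3 records have cost > 74
Step 2: These records originally summed to 282
Step 3: After capping: 3 × 74 = 222
Step 4: Unaffected records sum: 227
Step 5: Final sum = 222 + 227 = 449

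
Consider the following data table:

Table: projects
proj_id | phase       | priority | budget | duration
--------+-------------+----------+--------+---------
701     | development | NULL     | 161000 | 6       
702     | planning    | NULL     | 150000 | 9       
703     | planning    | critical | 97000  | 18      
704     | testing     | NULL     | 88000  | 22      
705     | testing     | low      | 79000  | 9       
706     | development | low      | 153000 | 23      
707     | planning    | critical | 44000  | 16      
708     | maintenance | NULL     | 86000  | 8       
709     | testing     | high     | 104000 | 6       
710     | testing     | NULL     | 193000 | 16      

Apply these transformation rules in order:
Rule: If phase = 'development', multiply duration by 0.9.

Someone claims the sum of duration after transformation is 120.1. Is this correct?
No, the correct result is 130.1.

Step 1: Calculate the correct sum after transformation
Step 2: Apply multiplier 0.9 to records where phase = 'development'
Step 3: Correct result = 130.1
Step 4: Claimed result = 120.1
Step 5: 130.1 ≠ 120.1
Conclusion: The claimed result is incorrect. The correct answer is 130.1.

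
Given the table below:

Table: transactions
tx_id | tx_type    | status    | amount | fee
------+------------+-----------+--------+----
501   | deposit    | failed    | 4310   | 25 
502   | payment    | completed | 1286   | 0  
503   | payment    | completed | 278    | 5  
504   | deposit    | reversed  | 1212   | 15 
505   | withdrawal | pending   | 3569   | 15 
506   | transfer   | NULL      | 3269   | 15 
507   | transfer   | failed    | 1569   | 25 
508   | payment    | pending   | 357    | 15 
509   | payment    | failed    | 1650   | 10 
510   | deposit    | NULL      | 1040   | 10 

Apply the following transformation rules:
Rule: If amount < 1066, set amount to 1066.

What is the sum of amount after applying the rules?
20063

Step 1: 3 records have amount < 1066
Step 2: These records originally summed to 1675
Step 3: After setting to minimum: 3 × 1066 = 3198
Step 4: Unaffected records sum: 16865
Step 5: Final sum = 3198 + 16865 = 20063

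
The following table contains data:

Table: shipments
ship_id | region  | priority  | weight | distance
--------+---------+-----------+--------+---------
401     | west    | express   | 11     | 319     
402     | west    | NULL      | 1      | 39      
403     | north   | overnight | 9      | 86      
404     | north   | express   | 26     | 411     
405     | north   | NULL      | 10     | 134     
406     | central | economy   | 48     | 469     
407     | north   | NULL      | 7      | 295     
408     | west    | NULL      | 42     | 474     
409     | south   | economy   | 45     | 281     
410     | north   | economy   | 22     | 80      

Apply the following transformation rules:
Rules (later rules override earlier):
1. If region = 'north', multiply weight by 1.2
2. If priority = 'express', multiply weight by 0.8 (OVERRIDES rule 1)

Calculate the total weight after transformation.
223.2

Step 1: Rule 2 takes priority for records with priority = 'express'
  - 2 records: 37 × 0.8 = 29.6
Step 2: Rule 1 applies to remaining records with region = 'north'
  - 4 records: 48 × 1.2 = 57.6
Step 3: Other records unchanged: 136
Step 4: Final sum = 29.6 + 57.6 + 136 = 223.2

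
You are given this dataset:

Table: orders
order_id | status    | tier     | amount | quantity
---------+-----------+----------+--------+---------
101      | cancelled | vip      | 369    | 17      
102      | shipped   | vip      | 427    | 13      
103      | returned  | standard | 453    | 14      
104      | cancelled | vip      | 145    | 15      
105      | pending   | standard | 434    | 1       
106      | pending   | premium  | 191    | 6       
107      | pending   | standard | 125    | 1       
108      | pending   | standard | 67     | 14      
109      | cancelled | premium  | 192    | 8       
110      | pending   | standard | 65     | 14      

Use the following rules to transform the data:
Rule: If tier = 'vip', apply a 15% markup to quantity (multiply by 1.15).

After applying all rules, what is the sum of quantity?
109.75

Step 1: Records with tier = 'vip' have total quantity = 45
Step 2: Apply multiplier: 45 × 1.15 = 51.75
Step 3: Other records total: 58
Step 4: Final sum = 51.75 + 58 = 109.75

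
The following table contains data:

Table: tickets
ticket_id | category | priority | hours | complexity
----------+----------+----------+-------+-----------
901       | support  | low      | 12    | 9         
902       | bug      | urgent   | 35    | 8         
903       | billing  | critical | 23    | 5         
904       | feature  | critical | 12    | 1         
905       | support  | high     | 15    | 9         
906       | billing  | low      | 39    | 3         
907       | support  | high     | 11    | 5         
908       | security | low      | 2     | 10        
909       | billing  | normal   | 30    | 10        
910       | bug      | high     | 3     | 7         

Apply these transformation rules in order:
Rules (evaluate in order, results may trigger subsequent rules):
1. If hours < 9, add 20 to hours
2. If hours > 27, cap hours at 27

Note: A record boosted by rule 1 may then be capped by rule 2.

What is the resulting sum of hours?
199

Step 1: Apply rule 1 to records with hours < 9
  - 2 records get bonus of 20
  - Of these, 0 records then exceed 27 and get capped
Step 2: Apply rule 2 to records with hours > 27
  - 3 records (original) are capped
Step 3: Calculate final sum = 199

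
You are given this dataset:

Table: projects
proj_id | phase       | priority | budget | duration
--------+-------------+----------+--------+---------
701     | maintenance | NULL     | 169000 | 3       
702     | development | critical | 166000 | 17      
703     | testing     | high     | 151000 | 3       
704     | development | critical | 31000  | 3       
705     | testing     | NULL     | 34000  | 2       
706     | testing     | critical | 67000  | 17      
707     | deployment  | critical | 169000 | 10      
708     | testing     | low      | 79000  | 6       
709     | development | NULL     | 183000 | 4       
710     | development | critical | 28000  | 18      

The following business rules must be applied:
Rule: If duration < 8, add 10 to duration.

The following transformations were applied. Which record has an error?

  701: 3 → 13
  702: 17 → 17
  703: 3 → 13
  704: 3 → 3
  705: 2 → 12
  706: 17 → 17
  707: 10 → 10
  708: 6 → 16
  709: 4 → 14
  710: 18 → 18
Record 704 has an error. The correct transformed value should be 13, not 3.

Step 1: Check each record against the rule
Step 2: Record 704 has duration = 3
Step 3: Since 3 < 8, the bonus should have been applied
Step 4: Correct value = 13, but claimed value = 3
Conclusion: Record 704 has the error.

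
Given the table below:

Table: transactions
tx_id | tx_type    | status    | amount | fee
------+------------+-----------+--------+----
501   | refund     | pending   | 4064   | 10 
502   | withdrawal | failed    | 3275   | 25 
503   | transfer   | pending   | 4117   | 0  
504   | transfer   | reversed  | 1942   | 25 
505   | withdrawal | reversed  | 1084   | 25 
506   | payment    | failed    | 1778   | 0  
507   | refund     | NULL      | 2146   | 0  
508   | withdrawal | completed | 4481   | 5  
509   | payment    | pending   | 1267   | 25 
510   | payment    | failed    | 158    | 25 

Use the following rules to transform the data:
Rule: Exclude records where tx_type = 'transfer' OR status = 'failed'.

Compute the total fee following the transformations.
65

Step 1: Find records where tx_type = 'transfer' OR status = 'failed'
Step 2: 5 records match, summing to 75
Step 3: Original sum: 140
Step 4: Remaining sum = 140 - 75 = 65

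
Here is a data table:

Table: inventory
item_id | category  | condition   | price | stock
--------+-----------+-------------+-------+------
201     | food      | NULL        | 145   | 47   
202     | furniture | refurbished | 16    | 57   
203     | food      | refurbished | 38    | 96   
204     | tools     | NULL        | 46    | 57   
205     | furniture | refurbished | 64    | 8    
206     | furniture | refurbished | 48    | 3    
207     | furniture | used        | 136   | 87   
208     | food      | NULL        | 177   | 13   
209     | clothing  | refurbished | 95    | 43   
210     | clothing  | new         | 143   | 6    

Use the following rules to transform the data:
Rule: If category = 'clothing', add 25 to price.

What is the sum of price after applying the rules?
958

Step 1: Count records where category = 'clothing': 2
Step 2: Total bonus added: 2 × 25 = 50
Step 3: Original sum of price: 908
Step 4: Final sum = 908 + 50 = 958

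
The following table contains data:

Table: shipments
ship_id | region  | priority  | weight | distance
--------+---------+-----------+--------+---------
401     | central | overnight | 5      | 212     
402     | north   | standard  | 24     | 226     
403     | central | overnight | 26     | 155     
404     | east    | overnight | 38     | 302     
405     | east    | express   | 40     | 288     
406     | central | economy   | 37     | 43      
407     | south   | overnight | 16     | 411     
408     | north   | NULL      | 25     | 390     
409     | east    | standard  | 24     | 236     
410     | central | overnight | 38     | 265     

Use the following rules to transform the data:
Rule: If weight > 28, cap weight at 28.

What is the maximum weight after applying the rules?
28

Step 1: Original maximum weight = 40
Step 2: Apply cap at 28
Step 3: 4 records had weight > 28 and were capped
Step 4: Maximum after transformation = 28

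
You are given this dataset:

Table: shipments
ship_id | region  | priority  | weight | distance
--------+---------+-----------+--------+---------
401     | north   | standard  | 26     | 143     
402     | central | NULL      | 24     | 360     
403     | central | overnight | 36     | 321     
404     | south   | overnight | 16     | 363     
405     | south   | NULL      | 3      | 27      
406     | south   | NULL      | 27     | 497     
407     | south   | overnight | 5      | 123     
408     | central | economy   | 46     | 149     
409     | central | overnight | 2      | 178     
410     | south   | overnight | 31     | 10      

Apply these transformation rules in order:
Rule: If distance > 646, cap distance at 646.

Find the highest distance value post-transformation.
497

Step 1: Original maximum distance = 497
Step 2: Check cap of 646 against maximum
Step 3: No records exceed the cap (max 497 <= cap 646), so no capping applies
Step 4: Maximum after transformation = 497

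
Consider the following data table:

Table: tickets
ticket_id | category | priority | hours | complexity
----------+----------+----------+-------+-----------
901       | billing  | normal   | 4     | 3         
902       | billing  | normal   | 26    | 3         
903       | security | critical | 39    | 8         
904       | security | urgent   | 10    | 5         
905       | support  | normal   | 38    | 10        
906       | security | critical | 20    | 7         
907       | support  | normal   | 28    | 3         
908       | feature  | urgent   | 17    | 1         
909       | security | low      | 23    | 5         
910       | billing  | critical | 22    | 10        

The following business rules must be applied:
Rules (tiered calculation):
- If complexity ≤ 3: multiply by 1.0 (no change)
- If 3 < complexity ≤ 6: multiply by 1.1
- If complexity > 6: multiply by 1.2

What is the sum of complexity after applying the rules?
63.0

Step 1: Tier 1 (complexity ≤ 3): 4 records, sum = 10 × 1.0 = 10.0
Step 2: Tier 2 (3 < complexity ≤ 6): 2 records, sum = 10 × 1.1 = 11.0
Step 3: Tier 3 (complexity > 6): 4 records, sum = 35 × 1.2 = 42.0
Step 4: Final sum = 10.0 + 11.0 + 42.0 = 63.0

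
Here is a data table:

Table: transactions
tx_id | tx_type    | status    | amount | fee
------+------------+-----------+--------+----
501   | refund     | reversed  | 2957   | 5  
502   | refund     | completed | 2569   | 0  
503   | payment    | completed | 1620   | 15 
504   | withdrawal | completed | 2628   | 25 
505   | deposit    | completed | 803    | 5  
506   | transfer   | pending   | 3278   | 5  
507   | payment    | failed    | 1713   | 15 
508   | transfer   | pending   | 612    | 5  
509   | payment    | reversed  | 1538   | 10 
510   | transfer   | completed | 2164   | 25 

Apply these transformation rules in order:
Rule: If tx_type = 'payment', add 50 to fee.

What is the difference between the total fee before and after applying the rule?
150

Step 1: Original sum of fee = 110
Step 2: 3 records have tx_type = 'payment'
Step 3: Each affected record changes by 50
Step 4: Total change = 3 × 50 = 150
Step 5: New sum = 110 + 150 = 260
Step 6: Difference = |260 - 110| = 150
        (Sum increased by 150)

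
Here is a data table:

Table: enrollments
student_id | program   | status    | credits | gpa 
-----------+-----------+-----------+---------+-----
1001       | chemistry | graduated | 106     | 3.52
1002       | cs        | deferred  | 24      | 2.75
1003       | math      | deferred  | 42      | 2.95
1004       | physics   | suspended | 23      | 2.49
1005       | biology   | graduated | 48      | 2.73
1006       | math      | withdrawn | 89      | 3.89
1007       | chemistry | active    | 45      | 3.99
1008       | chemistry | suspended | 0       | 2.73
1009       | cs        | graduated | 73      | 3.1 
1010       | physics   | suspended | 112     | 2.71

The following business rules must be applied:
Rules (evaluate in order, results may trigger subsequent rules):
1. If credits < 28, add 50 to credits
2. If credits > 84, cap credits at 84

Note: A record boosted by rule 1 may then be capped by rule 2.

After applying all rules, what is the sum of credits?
657

Step 1: Apply rule 1 to records with credits < 28
  - 3 records get bonus of 50
  - Of these, 0 records then exceed 84 and get capped
Step 2: Apply rule 2 to records with credits > 84
  - 3 records (original) are capped
Step 3: Calculate final sum = 657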